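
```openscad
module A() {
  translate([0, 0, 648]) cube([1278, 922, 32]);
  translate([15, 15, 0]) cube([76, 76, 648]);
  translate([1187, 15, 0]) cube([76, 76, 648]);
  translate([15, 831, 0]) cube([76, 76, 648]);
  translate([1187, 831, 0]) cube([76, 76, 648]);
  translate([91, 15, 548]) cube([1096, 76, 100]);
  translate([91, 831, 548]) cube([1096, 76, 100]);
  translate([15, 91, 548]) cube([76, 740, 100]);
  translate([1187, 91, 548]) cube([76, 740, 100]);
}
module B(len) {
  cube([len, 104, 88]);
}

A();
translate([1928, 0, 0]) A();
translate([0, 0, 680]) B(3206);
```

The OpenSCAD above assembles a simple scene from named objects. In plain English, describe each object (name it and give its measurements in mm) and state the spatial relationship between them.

A is a rectangular dining table. The top is 1278×922×32 mm with its upper surface at z = 680 mm. It stands on four 76×76 mm square legs, each inset 15 mm from the nearest pair of top edges, running from the floor to the underside of the top. Four apron rails, 76 mm thick and 100 mm tall, run between adjacent legs with their top edges flush with the underside of the top and their outer faces flush with the legs' outer faces.

B is a rectangular beam 3206 mm long (x), 104 mm deep (y), 88 mm thick (z).

The beam spans the tops of two tables placed 650 mm apart, resting at z = 680 mm.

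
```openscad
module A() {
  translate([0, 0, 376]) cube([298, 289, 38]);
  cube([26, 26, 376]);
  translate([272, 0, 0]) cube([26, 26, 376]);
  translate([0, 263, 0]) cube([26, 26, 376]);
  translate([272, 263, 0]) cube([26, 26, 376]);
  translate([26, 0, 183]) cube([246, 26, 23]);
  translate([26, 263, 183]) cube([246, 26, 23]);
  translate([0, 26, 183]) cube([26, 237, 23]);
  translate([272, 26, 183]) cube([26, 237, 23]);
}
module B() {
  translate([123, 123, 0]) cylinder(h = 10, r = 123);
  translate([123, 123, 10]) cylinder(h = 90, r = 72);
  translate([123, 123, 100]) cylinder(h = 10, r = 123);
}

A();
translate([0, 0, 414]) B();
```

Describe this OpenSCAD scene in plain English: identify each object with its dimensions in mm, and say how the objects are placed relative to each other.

A is a four-legged stool. The seat is 298×289 mm, 38 mm thick, top at z = 414 mm. It stands on four square legs, each 26×26 mm in cross-section, from z = 0 to the seat underside, each flush with a corner of the seat. Four stretchers, 26 mm wide and 23 mm tall, connect adjacent legs with their undersides at z = 183 mm, each running between the inner faces of the legs it joins and aligned with the legs' outer faces on the other axis.

B is a spool: two coaxial disc flanges of radius 123 mm and thickness 10 mm, joined by a core cylinder of radius 72 mm and height 90 mm. The lower flange rests on z = 0 and the three cylinders share a vertical axis.

The spool is on top of the stool.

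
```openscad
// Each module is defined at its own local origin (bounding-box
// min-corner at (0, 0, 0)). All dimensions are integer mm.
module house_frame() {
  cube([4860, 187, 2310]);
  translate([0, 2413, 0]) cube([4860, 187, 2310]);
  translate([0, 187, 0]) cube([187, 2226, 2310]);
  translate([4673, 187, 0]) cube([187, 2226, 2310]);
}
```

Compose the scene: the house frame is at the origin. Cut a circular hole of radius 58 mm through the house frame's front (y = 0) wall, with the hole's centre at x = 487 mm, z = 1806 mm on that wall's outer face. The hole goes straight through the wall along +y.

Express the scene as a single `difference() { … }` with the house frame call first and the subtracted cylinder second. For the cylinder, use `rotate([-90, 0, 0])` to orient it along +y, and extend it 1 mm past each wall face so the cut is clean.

difference() {
  house_frame();
  translate([487, -1, 1806]) rotate([-90, 0, 0]) cylinder(h = 189, r = 58);
}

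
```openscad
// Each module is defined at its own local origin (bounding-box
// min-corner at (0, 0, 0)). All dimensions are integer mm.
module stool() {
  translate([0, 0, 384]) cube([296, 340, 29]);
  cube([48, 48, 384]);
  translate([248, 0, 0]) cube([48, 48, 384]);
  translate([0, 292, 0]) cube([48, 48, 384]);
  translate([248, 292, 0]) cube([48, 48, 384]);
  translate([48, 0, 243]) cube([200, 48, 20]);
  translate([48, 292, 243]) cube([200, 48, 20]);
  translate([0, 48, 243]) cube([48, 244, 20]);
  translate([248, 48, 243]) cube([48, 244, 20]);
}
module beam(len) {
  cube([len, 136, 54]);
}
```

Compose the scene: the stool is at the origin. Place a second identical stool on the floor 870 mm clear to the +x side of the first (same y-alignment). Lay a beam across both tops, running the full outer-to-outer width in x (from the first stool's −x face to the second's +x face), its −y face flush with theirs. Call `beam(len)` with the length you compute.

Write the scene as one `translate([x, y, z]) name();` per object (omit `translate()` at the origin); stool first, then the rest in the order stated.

stool();
translate([1166, 0, 0]) stool();
translate([0, 0, 413]) beam(1462);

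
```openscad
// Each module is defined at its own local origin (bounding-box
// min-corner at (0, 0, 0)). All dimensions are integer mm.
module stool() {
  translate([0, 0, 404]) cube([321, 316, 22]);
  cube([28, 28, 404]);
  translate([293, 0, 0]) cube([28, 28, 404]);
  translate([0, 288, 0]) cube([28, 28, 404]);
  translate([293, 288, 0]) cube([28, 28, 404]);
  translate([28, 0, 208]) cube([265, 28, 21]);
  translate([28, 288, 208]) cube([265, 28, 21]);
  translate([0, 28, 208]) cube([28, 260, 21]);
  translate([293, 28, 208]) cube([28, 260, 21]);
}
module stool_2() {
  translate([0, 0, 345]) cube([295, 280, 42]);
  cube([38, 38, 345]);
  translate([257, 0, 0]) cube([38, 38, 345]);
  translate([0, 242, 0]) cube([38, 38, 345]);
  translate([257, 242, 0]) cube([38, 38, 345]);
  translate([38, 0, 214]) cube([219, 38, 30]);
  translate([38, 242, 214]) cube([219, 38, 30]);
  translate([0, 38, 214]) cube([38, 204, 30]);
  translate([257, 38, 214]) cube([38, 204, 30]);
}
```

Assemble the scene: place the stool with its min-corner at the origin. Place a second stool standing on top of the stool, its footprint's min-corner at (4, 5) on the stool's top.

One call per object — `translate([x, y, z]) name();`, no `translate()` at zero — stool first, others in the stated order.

stool();
translate([4, 5, 426]) stool_2();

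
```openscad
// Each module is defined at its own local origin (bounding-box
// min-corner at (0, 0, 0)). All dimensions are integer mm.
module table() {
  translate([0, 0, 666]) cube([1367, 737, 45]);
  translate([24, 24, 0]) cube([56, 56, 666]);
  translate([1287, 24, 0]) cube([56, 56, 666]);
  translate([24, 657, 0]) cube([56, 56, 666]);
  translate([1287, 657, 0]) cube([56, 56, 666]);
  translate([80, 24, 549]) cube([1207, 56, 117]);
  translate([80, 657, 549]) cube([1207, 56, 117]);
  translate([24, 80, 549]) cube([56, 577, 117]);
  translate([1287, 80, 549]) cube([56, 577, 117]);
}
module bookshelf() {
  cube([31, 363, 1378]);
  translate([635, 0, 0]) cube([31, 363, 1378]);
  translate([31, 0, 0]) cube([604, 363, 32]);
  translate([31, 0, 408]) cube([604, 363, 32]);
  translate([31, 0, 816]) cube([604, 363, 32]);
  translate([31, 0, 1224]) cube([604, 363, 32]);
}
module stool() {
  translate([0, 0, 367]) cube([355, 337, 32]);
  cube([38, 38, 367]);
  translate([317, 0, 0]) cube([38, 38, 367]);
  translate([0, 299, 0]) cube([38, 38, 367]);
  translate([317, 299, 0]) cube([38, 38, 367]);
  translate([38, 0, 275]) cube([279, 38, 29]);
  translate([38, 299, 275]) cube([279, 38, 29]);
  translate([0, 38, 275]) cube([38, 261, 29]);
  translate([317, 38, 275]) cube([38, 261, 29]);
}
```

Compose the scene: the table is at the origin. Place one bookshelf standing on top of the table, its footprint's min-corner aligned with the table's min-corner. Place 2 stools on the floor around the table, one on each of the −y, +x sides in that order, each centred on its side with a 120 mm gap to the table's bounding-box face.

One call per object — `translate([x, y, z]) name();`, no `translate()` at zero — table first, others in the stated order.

table();
translate([0, 0, 711]) bookshelf();
translate([506, -457, 0]) stool();
translate([1487, 200, 0]) stool();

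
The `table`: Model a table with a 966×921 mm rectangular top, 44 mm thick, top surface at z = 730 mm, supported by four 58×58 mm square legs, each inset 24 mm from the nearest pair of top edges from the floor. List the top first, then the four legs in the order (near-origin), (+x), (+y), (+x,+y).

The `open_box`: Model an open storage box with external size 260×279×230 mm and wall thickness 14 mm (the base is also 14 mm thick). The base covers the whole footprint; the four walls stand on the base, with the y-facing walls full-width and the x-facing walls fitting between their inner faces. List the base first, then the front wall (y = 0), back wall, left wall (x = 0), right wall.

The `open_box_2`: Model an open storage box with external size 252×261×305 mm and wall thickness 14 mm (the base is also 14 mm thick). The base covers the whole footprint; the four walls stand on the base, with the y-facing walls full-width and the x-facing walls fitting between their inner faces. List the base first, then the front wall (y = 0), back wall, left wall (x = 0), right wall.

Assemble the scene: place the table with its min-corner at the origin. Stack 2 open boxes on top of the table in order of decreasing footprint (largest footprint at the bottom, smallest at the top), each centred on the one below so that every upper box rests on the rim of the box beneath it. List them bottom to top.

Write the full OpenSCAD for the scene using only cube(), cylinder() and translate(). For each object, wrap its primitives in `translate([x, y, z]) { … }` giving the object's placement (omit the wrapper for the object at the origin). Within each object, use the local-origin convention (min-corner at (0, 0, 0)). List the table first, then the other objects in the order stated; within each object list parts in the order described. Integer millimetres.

translate([0, 0, 686]) cube([966, 921, 44]);
translate([24, 24, 0]) cube([58, 58, 686]);
translate([884, 24, 0]) cube([58, 58, 686]);
translate([24, 839, 0]) cube([58, 58, 686]);
translate([884, 839, 0]) cube([58, 58, 686]);
translate([353, 321, 730]) {
  cube([260, 279, 14]);
  translate([0, 0, 14]) cube([260, 14, 216]);
  translate([0, 265, 14]) cube([260, 14, 216]);
  translate([0, 14, 14]) cube([14, 251, 216]);
  translate([246, 14, 14]) cube([14, 251, 216]);
}
translate([357, 330, 960]) {
  cube([252, 261, 14]);
  translate([0, 0, 14]) cube([252, 14, 291]);
  translate([0, 247, 14]) cube([252, 14, 291]);
  translate([0, 14, 14]) cube([14, 233, 291]);
  translate([238, 14, 14]) cube([14, 233, 291]);
}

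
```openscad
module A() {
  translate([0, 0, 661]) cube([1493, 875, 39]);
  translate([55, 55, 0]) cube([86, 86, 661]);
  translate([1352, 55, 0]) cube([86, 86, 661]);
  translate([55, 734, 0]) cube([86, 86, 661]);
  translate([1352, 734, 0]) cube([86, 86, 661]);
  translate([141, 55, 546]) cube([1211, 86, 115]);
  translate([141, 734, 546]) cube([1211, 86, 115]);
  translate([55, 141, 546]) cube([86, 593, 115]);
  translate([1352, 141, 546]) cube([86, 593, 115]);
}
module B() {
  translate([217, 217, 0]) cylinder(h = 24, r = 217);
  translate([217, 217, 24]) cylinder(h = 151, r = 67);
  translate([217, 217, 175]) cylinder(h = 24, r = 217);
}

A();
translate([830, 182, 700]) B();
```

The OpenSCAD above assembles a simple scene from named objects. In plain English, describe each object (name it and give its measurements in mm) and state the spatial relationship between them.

A is a table with a 1493×875 mm rectangular top, 39 mm thick, top surface at z = 700 mm, supported by four 86×86 mm square legs, each inset 55 mm from the nearest pair of top edges, running from the floor. Four apron rails, 86 mm thick and 115 mm tall, run between adjacent legs with their top edges flush with the underside of the top and their outer faces flush with the legs' outer faces.

B is a spool: two coaxial disc flanges of radius 217 mm and thickness 24 mm, joined by a core cylinder of radius 67 mm and height 151 mm. The lower flange rests on z = 0 and the three cylinders share a vertical axis.

The spool is on top of the table.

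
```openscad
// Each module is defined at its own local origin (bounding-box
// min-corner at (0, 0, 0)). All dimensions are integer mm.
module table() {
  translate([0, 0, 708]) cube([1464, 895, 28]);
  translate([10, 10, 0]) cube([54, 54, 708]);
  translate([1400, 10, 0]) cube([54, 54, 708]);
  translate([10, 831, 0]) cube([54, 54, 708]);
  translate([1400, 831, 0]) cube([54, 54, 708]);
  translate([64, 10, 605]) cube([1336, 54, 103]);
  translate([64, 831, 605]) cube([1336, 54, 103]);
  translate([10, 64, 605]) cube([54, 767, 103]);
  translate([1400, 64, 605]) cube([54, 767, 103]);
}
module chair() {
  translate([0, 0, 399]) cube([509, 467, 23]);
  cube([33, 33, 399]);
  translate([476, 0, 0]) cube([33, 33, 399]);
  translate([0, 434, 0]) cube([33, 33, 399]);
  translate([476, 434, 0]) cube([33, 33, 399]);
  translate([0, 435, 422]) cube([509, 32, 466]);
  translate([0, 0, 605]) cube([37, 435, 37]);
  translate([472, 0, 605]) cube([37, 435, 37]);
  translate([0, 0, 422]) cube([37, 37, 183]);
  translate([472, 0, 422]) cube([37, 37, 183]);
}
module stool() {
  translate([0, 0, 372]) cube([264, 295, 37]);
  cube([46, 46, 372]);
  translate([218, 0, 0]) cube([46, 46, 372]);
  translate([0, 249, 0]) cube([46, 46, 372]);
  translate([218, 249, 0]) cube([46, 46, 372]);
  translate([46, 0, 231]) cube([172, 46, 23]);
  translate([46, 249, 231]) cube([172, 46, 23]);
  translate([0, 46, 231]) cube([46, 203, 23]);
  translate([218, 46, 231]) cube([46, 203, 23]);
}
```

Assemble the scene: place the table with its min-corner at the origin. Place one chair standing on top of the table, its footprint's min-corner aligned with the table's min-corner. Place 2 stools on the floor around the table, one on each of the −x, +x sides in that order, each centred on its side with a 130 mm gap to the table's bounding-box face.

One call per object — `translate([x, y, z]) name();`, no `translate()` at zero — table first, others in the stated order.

table();
translate([0, 0, 736]) chair();
translate([-394, 300, 0]) stool();
translate([1594, 300, 0]) stool();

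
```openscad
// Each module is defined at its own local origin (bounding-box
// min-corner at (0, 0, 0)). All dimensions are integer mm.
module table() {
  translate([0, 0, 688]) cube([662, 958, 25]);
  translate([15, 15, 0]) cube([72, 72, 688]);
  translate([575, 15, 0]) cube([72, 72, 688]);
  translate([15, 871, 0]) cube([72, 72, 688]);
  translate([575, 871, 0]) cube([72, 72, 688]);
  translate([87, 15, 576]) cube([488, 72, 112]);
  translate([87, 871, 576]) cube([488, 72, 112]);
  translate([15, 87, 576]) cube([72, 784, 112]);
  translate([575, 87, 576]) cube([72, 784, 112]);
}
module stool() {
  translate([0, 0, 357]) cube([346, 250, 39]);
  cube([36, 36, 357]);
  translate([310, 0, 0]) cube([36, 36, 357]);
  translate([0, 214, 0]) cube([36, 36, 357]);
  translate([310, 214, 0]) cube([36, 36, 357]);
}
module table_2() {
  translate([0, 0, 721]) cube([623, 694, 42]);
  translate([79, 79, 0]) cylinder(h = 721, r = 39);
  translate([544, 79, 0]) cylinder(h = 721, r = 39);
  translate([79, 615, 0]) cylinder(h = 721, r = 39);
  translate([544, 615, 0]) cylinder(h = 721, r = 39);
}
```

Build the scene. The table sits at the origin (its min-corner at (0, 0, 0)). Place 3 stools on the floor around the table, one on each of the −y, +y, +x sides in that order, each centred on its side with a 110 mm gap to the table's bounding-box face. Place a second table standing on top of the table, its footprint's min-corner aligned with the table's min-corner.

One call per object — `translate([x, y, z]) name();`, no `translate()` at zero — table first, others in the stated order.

table();
translate([158, -360, 0]) stool();
translate([158, 1068, 0]) stool();
translate([772, 354, 0]) stool();
translate([0, 0, 713]) table_2();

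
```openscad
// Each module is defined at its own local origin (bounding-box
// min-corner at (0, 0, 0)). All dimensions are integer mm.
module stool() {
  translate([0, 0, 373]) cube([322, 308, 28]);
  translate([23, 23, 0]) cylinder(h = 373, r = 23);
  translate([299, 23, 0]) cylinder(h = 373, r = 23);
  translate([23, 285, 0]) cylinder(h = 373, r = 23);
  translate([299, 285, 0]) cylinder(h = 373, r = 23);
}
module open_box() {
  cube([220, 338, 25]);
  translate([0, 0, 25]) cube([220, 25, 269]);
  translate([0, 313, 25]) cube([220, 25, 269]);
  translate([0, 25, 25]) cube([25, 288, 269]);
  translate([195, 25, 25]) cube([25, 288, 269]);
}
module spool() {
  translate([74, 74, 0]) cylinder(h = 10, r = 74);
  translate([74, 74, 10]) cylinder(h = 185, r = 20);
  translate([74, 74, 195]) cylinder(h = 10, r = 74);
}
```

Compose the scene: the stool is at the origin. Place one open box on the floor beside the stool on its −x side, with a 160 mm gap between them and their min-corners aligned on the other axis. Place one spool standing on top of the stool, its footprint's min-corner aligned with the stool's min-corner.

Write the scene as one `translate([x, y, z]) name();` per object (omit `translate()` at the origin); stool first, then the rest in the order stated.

stool();
translate([-380, 0, 0]) open_box();
translate([0, 0, 401]) spool();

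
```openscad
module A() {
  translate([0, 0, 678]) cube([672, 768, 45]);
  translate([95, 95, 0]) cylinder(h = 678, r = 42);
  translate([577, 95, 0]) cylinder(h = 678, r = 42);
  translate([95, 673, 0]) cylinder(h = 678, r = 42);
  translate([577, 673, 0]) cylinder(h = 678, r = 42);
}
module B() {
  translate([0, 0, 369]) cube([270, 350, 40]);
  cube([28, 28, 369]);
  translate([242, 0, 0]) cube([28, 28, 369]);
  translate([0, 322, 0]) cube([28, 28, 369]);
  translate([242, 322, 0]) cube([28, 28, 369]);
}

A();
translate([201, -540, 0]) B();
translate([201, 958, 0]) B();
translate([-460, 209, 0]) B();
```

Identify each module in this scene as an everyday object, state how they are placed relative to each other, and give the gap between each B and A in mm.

Each stool's nearest face is 190 mm from the table's bounding box.

A is a table. B is a stool. Three stools sit around the table at the −y, +y, −x sides. The gap between each stool and the table is 190 mm.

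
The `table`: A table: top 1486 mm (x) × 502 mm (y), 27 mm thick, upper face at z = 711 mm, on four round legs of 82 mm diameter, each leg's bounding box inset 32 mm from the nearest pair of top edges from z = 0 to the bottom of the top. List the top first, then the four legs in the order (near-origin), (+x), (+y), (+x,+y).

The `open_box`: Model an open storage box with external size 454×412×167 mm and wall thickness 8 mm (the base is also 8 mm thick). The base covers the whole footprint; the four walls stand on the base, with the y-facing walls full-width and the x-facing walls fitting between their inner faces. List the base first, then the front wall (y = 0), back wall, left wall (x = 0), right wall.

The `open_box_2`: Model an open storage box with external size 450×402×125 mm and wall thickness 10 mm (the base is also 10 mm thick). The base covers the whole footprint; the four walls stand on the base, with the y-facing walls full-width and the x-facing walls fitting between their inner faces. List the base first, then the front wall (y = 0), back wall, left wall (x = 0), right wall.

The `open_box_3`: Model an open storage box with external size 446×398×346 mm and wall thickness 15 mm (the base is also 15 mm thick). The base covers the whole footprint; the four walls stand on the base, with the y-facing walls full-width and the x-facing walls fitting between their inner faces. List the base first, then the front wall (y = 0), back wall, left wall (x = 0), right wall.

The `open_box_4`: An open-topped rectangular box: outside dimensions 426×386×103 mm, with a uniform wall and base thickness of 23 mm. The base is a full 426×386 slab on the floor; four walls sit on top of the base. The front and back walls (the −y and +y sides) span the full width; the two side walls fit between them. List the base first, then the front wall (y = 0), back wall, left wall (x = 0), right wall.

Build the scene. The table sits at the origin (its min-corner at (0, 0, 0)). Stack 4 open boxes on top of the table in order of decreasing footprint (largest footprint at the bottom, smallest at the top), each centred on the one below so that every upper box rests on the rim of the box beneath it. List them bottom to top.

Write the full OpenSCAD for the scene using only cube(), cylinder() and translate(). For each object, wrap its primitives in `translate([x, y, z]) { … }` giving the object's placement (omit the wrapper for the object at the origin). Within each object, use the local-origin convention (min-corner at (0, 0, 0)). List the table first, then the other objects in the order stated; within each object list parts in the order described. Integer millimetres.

translate([0, 0, 684]) cube([1486, 502, 27]);
translate([73, 73, 0]) cylinder(h = 684, r = 41);
translate([1413, 73, 0]) cylinder(h = 684, r = 41);
translate([73, 429, 0]) cylinder(h = 684, r = 41);
translate([1413, 429, 0]) cylinder(h = 684, r = 41);
translate([516, 45, 711]) {
  cube([454, 412, 8]);
  translate([0, 0, 8]) cube([454, 8, 159]);
  translate([0, 404, 8]) cube([454, 8, 159]);
  translate([0, 8, 8]) cube([8, 396, 159]);
  translate([446, 8, 8]) cube([8, 396, 159]);
}
translate([518, 50, 878]) {
  cube([450, 402, 10]);
  translate([0, 0, 10]) cube([450, 10, 115]);
  translate([0, 392, 10]) cube([450, 10, 115]);
  translate([0, 10, 10]) cube([10, 382, 115]);
  translate([440, 10, 10]) cube([10, 382, 115]);
}
translate([520, 52, 1003]) {
  cube([446, 398, 15]);
  translate([0, 0, 15]) cube([446, 15, 331]);
  translate([0, 383, 15]) cube([446, 15, 331]);
  translate([0, 15, 15]) cube([15, 368, 331]);
  translate([431, 15, 15]) cube([15, 368, 331]);
}
translate([530, 58, 1349]) {
  cube([426, 386, 23]);
  translate([0, 0, 23]) cube([426, 23, 80]);
  translate([0, 363, 23]) cube([426, 23, 80]);
  translate([0, 23, 23]) cube([23, 340, 80]);
  translate([403, 23, 23]) cube([23, 340, 80]);
}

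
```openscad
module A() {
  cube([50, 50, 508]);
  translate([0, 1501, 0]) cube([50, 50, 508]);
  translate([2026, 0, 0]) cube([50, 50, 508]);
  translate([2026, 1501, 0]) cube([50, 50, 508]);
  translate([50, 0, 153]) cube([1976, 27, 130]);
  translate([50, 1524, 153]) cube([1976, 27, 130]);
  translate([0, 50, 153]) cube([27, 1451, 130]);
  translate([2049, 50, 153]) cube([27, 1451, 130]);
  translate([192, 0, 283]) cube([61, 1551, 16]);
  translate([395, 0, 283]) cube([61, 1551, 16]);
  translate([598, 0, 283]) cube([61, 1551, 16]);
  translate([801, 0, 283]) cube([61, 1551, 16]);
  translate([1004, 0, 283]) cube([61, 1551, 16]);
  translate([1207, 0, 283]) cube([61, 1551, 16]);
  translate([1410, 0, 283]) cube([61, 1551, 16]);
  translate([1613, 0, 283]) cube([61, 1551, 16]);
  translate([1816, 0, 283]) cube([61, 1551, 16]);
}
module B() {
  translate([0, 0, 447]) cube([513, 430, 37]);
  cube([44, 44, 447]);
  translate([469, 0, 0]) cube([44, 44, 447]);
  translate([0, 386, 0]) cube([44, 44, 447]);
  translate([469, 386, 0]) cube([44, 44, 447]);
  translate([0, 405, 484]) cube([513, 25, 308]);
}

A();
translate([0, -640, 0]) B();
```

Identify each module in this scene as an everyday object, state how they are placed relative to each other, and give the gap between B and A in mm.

A is a bed frame. B is a chair. The chair is on the floor beside the bed frame on its −y side. The gap between the chair and the bed frame is 210 mm.

The chair's nearest face is 210 mm from the bed frame's −y face.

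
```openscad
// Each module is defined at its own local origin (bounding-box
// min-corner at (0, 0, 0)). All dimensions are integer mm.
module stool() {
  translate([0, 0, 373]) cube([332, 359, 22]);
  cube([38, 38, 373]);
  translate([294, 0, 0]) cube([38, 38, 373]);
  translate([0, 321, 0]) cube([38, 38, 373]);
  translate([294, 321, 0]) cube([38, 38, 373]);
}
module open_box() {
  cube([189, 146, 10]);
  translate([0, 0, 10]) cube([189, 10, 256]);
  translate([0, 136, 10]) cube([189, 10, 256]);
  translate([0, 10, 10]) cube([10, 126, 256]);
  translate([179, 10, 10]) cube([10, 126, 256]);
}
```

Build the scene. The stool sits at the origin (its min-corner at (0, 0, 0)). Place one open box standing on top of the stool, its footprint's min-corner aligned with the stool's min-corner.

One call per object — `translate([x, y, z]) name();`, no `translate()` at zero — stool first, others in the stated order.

stool();
translate([0, 0, 395]) open_box();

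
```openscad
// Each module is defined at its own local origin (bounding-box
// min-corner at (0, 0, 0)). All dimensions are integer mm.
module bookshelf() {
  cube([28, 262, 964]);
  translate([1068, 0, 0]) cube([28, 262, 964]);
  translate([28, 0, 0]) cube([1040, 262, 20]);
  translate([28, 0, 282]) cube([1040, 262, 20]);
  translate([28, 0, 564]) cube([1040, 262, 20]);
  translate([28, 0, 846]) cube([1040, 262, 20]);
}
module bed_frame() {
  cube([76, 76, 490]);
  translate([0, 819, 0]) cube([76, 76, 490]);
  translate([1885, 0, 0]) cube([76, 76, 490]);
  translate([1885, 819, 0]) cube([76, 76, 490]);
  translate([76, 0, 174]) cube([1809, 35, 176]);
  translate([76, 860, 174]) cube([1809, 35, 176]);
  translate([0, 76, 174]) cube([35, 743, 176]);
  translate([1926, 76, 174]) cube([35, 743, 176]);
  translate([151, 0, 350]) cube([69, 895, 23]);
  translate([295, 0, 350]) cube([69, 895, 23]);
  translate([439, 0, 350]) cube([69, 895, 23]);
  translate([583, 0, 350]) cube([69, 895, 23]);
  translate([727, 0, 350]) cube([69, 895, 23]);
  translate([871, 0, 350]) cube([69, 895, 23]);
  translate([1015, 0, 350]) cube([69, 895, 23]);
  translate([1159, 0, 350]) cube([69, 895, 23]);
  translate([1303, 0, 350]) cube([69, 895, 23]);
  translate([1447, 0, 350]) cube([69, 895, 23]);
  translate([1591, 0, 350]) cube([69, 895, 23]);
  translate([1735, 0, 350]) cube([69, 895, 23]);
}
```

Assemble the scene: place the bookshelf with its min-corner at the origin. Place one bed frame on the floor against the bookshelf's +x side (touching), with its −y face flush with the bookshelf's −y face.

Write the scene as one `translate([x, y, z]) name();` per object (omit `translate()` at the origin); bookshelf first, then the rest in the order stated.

bookshelf();
translate([1096, 0, 0]) bed_frame();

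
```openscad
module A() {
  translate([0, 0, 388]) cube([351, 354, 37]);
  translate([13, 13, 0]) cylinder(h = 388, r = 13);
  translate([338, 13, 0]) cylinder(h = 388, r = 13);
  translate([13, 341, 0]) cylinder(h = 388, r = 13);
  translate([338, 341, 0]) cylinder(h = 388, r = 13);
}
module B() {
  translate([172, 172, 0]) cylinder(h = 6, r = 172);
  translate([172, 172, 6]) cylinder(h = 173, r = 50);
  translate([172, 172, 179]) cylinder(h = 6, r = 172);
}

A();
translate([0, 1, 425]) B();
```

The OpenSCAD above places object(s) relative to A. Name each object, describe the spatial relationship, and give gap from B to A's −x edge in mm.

The spool's min-x is at 0; the stool's min-x is 0; gap = 0 mm.

A is a stool. B is a spool. The spool is on top of the stool. The gap from the spool to the stool's −x edge is 0 mm.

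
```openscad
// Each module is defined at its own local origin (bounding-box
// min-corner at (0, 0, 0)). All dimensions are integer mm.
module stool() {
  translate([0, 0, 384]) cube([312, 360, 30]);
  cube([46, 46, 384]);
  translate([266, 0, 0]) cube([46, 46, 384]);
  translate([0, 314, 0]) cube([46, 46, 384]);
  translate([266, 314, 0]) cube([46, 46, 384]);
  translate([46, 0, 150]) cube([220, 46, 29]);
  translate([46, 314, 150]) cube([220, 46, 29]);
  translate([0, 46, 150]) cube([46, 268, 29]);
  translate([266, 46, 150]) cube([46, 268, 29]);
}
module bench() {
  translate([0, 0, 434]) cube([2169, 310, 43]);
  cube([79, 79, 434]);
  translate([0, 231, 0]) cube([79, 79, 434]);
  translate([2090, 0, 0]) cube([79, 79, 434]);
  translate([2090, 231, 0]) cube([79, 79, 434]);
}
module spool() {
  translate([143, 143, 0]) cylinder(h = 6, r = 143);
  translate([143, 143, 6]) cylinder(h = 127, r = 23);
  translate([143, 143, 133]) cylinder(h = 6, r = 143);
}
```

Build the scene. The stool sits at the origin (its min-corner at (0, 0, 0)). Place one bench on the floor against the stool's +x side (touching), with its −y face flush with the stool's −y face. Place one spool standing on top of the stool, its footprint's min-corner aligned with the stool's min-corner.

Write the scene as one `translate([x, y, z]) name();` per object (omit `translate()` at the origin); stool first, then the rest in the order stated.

stool();
translate([312, 0, 0]) bench();
translate([0, 0, 414]) spool();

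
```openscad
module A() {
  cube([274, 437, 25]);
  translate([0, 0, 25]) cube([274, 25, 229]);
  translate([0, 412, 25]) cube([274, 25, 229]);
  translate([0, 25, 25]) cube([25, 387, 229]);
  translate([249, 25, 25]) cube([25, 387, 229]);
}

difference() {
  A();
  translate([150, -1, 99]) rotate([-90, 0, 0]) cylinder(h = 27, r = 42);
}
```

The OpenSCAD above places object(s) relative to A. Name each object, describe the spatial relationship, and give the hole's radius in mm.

A is an open box. The open box has a circular hole through its front wall. The hole's radius is 42 mm.

The subtracted cylinder has r = 42 mm.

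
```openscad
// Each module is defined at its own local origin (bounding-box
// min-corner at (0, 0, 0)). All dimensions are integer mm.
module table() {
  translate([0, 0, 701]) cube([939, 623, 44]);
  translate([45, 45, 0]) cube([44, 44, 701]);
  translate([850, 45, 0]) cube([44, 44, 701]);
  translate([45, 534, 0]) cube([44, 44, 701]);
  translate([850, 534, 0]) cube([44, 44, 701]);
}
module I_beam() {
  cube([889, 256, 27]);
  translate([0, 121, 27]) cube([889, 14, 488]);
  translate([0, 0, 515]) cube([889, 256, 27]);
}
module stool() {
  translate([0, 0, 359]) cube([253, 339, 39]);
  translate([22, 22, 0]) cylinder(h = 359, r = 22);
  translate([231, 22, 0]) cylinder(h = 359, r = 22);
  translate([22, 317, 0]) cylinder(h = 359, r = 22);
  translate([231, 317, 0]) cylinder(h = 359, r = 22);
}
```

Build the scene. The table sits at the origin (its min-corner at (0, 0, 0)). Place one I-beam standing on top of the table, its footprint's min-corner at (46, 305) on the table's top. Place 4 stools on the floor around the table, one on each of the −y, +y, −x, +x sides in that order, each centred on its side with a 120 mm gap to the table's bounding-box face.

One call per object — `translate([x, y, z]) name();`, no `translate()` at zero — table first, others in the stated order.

table();
translate([46, 305, 745]) I_beam();
translate([343, -459, 0]) stool();
translate([343, 743, 0]) stool();
translate([-373, 142, 0]) stool();
translate([1059, 142, 0]) stool();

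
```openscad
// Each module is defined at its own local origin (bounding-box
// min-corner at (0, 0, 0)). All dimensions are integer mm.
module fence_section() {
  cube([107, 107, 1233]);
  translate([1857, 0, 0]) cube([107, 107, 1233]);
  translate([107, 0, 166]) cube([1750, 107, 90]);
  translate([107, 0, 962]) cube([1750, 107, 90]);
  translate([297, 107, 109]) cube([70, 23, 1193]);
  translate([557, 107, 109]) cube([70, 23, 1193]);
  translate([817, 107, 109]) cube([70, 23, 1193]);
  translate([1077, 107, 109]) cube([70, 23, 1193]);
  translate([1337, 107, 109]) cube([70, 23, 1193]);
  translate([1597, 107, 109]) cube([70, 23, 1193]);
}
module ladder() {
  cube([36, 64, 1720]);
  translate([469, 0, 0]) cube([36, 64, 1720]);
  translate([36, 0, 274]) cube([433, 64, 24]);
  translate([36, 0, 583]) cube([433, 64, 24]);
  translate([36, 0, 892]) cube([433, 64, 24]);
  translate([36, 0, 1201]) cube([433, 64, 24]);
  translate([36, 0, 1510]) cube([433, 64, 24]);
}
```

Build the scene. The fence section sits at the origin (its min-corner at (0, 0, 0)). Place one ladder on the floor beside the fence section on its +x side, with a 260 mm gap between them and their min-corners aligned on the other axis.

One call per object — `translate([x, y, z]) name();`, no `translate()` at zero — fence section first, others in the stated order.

fence_section();
translate([2224, 0, 0]) ladder();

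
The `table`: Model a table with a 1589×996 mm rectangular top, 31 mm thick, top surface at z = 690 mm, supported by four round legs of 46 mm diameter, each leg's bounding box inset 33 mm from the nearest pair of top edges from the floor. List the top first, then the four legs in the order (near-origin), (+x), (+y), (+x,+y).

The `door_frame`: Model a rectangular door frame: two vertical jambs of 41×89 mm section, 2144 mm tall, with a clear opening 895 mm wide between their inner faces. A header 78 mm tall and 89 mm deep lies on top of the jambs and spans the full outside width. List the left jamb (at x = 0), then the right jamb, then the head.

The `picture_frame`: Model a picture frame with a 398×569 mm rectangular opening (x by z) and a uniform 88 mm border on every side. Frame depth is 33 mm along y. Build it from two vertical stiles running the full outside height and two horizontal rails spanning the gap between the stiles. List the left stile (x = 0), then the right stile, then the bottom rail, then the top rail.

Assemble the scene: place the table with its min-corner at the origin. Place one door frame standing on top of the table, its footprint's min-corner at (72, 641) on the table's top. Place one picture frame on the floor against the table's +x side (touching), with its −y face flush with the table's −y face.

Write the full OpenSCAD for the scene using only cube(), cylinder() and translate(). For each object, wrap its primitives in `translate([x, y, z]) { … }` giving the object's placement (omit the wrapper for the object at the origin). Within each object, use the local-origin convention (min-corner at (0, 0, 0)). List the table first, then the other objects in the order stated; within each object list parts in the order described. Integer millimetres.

translate([0, 0, 659]) cube([1589, 996, 31]);
translate([56, 56, 0]) cylinder(h = 659, r = 23);
translate([1533, 56, 0]) cylinder(h = 659, r = 23);
translate([56, 940, 0]) cylinder(h = 659, r = 23);
translate([1533, 940, 0]) cylinder(h = 659, r = 23);
translate([72, 641, 690]) {
  cube([41, 89, 2144]);
  translate([936, 0, 0]) cube([41, 89, 2144]);
  translate([0, 0, 2144]) cube([977, 89, 78]);
}
translate([1589, 0, 0]) {
  cube([88, 33, 745]);
  translate([486, 0, 0]) cube([88, 33, 745]);
  translate([88, 0, 0]) cube([398, 33, 88]);
  translate([88, 0, 657]) cube([398, 33, 88]);
}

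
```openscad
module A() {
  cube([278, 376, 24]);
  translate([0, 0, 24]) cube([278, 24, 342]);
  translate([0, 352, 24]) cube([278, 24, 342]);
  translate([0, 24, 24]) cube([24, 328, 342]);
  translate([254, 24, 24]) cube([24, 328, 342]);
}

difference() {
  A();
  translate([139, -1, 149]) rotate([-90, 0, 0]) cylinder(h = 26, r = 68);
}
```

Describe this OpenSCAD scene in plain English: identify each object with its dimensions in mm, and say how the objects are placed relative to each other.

A is an open-topped rectangular box: outside dimensions 278×376×366 mm, with a uniform wall and base thickness of 24 mm. The base is a full 278×376 slab on the floor; four walls sit on top of the base. The front and back walls (the −y and +y sides) span the full width; the two side walls fit between them.

The open box has a circular hole of radius 68 mm through its front wall, centred at (x = 139, z = 149).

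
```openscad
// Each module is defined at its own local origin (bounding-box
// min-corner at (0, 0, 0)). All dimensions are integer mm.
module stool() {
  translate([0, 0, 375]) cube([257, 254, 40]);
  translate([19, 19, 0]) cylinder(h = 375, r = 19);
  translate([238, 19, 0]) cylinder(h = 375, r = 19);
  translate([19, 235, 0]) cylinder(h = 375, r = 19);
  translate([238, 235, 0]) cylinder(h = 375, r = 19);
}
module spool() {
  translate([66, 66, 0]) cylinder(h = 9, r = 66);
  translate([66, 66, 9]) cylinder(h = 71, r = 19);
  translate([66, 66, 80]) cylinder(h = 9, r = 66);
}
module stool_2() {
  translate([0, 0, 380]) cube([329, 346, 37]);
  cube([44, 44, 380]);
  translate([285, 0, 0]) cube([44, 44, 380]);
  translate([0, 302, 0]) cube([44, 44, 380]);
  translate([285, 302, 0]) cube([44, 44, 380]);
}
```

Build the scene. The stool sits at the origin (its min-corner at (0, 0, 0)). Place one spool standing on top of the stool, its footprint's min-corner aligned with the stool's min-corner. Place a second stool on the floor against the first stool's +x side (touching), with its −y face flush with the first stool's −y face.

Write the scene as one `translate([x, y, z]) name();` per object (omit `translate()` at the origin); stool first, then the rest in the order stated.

stool();
translate([0, 0, 415]) spool();
translate([257, 0, 0]) stool_2();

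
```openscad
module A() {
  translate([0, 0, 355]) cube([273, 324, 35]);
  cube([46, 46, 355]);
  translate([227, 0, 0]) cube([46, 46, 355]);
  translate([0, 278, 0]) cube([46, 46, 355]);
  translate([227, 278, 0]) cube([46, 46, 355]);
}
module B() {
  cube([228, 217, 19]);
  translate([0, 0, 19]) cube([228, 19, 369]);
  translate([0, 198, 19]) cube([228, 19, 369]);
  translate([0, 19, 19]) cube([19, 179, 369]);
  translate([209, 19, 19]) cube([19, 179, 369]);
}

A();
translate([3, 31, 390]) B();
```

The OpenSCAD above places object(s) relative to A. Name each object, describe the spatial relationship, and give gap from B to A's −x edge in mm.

A is a stool. B is an open box. The open box is on top of the stool. The gap from the open box to the stool's −x edge is 3 mm.

The open box's min-x is at 3; the stool's min-x is 0; gap = 3 mm.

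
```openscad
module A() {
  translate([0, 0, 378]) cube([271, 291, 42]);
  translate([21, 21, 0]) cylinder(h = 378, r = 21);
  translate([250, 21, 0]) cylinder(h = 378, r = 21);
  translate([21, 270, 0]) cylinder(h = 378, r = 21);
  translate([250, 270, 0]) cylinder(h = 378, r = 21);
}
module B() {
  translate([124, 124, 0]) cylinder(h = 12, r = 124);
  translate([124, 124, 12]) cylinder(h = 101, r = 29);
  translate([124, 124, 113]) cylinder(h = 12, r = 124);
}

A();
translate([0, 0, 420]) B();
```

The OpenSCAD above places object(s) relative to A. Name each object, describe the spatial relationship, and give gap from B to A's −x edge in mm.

The spool's min-x is at 0; the stool's min-x is 0; gap = 0 mm.

A is a stool. B is a spool. The spool is on top of the stool. The gap from the spool to the stool's −x edge is 0 mm.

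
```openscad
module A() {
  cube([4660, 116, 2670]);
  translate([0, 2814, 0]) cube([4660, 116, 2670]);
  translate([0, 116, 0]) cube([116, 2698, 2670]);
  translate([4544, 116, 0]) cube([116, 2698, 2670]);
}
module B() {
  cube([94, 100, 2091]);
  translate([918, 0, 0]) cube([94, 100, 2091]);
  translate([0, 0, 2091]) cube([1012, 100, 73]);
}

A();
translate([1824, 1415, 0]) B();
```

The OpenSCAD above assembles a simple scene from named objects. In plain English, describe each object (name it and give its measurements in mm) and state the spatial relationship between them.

A is a box-shaped house frame (walls only): outside footprint 4660×2930 mm, wall height 2670 mm, wall thickness 116 mm. The two y-facing walls run the full x-width; the two x-facing walls fit between the inner faces of the y-facing walls.

B is a door frame. The clear opening is 824 mm wide and 2091 mm high. Two 94 mm wide jambs, 100 mm deep, stand either side of the opening from the floor to the top of the opening. A 73 mm thick head sits across the top of both jambs, spanning the full outside width of the frame.

The door frame sits inside the house frame, centred.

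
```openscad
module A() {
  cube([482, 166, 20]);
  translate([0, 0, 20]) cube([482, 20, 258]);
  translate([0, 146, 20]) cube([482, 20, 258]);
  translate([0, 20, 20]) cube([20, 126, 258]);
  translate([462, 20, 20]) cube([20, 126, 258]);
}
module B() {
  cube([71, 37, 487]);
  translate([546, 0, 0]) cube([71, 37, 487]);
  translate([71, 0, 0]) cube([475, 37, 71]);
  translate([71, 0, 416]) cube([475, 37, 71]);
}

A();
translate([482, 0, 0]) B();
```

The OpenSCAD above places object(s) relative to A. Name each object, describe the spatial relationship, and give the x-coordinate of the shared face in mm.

The open box's +x face and the picture frame's −x face are both at x = 482 mm.

A is an open box. B is a picture frame. The picture frame is against the open box's +x side, with their −y faces flush. The x-coordinate of the shared face is 482 mm.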